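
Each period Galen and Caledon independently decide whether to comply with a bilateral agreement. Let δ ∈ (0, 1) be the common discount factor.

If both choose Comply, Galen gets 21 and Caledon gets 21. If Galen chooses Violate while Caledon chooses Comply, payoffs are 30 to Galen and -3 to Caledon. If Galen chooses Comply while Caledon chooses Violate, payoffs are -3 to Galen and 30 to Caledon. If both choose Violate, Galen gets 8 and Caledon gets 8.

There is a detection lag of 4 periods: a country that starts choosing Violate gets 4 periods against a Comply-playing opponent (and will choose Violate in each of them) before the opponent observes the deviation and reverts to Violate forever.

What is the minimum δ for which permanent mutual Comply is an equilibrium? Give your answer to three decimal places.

0.800

Deviating for the 4 undetected periods gains 30−21 = 9 per period over cooperation, then loses 21−8 = 13 per period forever once punishment starts.
Gain: 9(1 + δ + … + δ^3); loss: 13·δ^4/(1−δ).
No profitable deviation ⇔ 9(1−δ^4) ≤ 13·δ^4, i.e. δ^4 ≥ 9/(9+13) = 9/22.
Hence δ ≥ (9/22)^(1/4) ≈ 0.800.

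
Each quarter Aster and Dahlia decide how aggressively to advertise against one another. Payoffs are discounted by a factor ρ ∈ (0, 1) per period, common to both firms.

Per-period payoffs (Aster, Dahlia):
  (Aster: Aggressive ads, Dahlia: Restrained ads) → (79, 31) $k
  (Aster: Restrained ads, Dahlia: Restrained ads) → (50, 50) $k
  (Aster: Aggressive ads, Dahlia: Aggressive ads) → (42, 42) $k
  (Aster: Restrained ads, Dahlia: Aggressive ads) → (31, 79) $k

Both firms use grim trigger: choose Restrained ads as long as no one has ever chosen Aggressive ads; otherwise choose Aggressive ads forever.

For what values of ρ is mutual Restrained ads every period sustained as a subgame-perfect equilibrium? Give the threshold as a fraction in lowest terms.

50/(1−ρ) ≥ 79 + 42ρ/(1−ρ)
50 ≥ 79 − 37ρ
ρ ≥ 29/37.

29/37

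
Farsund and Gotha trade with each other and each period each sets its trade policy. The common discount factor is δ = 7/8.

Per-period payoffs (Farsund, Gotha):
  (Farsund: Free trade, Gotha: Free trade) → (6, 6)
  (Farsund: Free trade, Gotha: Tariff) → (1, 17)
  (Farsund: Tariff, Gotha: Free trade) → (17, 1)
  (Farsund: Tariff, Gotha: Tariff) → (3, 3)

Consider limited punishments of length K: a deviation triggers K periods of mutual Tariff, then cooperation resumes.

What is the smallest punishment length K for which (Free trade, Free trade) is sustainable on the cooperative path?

6

Need Σ_{k=1}^{K} δ^k ≥ (17−6)/(6−3) = 3.6667 at δ = 7/8.
At K = 5 the sum is 3.4096 < 3.6667; at K = 6 it is 3.8584 ≥ 3.6667.
So the minimum punishment length is K = 6.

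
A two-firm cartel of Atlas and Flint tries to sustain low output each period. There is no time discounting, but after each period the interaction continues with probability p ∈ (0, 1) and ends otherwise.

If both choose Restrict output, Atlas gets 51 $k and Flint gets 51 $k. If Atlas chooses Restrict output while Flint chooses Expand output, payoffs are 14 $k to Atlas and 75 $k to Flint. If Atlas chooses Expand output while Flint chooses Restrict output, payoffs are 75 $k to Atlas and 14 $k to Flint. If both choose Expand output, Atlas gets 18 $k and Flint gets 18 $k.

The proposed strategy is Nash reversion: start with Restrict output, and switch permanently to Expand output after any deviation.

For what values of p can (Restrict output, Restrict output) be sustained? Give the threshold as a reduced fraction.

8/19

With no time discounting, the continuation probability p plays the role of the discount factor.
Grim-trigger IC: 51/(1−p) ≥ 75 + 18p/(1−p) ⇒ p ≥ (75−51)/(75−18) = 8/19.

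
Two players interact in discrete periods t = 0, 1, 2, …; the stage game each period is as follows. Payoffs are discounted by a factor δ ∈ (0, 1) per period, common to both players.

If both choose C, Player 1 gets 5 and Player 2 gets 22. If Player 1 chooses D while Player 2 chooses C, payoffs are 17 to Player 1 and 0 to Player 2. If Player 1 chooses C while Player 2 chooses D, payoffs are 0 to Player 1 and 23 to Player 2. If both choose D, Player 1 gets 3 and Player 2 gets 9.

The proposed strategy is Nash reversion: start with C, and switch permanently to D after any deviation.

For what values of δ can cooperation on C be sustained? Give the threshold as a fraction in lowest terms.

6/7

For Player 1: deviation gain 17−5 = 12, per-period punishment loss 5−3 = 2. IC gives δ ≥ 12/14 = 6/7.
For Player 2: gain 1, loss 13 per period, so δ ≥ 1/14.
The tighter constraint is Player 1's, so cooperation needs δ ≥ 6/7.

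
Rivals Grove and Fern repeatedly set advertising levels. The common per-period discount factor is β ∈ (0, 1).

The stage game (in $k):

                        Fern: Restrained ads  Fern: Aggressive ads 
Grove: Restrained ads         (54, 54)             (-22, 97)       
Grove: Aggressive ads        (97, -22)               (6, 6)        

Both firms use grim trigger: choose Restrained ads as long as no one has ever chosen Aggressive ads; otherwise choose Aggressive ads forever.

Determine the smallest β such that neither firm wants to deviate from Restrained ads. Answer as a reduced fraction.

One-period gain from deviating is 97 − 54 = 43. The loss is 54 − 6 = 48 in every subsequent period, with present value 48·β/(1−β).
Deviation is unprofitable when 48·β/(1−β) ≥ 43, i.e. β/(1−β) ≥ 43/48.
Equivalently β ≥ 43/(43+48) = 43/91.

43/91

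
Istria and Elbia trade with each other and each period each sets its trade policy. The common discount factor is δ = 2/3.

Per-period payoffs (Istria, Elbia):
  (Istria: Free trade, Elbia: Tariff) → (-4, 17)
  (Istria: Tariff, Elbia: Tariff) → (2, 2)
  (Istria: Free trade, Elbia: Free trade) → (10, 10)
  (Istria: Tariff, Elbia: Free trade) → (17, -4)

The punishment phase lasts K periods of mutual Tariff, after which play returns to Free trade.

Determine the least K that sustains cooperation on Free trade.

2

No profitable deviation requires (10−2)(δ+…+δ^K) ≥ 17−10, i.e. δ+…+δ^K ≥ 7/8 ≈ 0.8750.
With δ = 2/3, the partial sums are K=1: 0.6667, K=2: 1.1111.
K = 2 is the first length at which the sum reaches 0.8750.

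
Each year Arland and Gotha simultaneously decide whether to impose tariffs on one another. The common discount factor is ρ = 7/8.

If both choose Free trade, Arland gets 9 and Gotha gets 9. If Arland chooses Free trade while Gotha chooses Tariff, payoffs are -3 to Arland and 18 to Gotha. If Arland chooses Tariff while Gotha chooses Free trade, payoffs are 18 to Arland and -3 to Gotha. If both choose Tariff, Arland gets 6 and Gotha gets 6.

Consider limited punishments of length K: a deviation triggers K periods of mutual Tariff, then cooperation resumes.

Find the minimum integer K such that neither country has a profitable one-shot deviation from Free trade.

5

Need Σ_{k=1}^{K} ρ^k ≥ (18−9)/(9−6) = 3.0000 at ρ = 7/8.
At K = 4 the sum is 2.8967 < 3.0000; at K = 5 it is 3.4096 ≥ 3.0000.
So the minimum punishment length is K = 5.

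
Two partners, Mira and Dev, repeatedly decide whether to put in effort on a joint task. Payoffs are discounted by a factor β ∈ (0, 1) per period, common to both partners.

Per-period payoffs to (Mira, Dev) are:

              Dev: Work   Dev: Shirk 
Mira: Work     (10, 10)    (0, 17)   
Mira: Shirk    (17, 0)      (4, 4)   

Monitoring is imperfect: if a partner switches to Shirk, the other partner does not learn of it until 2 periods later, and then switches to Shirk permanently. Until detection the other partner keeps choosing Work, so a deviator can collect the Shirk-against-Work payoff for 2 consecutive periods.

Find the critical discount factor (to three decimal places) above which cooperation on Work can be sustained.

0.734

The best deviation is to choose Shirk for all 2 undetected periods, earning 17 each, then 4 forever once detected.
Deviation value: 17(1−β^2)/(1−β) + 4β^2/(1−β); cooperation value: 10/(1−β).
IC: 10 ≥ 17(1−β^2) + 4β^2 = 17 − 13β^2.
So β^2 ≥ 7/13, giving β ≥ (7/13)^(1/2) ≈ 0.734.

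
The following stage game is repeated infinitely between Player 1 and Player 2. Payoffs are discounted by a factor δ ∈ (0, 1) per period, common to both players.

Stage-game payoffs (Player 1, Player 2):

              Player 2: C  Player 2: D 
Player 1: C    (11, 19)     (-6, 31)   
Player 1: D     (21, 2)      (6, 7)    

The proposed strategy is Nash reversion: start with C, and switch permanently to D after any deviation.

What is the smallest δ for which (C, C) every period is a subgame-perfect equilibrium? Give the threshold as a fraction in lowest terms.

2/3

Player 1's threshold: (21−11)/(21−6) = 2/3.
Player 2's threshold: (31−19)/(31−7) = 1/2.
2/3 > 1/2, so Player 1 binds and δ* = 2/3.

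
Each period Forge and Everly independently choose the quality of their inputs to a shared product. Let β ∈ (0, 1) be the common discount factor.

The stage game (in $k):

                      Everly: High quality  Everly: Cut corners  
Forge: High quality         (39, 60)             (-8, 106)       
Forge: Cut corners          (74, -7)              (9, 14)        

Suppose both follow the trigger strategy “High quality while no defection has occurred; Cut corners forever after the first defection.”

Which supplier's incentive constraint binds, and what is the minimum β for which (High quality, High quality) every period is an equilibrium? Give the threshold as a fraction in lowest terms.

Forge's threshold: (74−39)/(74−9) = 7/13.
Everly's threshold: (106−60)/(106−14) = 1/2.
7/13 > 1/2, so Forge binds and β* = 7/13.

Forge; β ≥ 7/13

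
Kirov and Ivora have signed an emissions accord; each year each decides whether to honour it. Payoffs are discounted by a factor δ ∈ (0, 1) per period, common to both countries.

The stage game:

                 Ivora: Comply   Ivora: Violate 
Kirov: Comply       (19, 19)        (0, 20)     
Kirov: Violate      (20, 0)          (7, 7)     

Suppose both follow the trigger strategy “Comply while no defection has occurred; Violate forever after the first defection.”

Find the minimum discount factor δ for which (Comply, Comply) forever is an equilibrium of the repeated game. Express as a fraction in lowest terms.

1/13

Cooperation forever yields 19 each period: 19/(1−δ).
Deviating yields 20 once, then 7 forever: 20 + 7δ/(1−δ).
No profitable deviation requires 19/(1−δ) ≥ 20 + 7δ/(1−δ).
Multiplying by (1−δ): 19 ≥ 20(1−δ) + 7δ = 20 − 13δ.
So 13δ ≥ 1, i.e. δ ≥ 1/13.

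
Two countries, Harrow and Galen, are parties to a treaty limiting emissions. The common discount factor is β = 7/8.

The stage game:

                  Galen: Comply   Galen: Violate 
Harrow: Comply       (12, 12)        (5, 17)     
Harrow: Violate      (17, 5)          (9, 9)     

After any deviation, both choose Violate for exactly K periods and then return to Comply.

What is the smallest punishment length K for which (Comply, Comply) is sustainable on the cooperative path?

Need Σ_{k=1}^{K} β^k ≥ (17−12)/(12−9) = 1.6667 at β = 7/8.
At K = 2 the sum is 1.6406 < 1.6667; at K = 3 it is 2.3105 ≥ 1.6667.
So the minimum punishment length is K = 3.

3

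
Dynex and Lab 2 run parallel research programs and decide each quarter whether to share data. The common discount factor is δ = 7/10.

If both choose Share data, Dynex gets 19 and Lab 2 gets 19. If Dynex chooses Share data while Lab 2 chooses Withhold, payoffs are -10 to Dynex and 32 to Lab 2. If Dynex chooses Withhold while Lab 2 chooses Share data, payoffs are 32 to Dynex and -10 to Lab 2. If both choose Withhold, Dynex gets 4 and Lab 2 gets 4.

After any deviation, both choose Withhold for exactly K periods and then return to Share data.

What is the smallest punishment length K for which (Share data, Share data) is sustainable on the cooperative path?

2

IC: δ(1−δ^K)/(1−δ) ≥ (32−19)/(19−4) = 13/15.
With δ = 7/10: need 1 − δ^K ≥ 13/15·(1−7/10)/(7/10), i.e. δ^K ≤ 0.6286.
Since (7/10)^1 = 0.7000 and (7/10)^2 = 0.4900, the smallest such K is 2.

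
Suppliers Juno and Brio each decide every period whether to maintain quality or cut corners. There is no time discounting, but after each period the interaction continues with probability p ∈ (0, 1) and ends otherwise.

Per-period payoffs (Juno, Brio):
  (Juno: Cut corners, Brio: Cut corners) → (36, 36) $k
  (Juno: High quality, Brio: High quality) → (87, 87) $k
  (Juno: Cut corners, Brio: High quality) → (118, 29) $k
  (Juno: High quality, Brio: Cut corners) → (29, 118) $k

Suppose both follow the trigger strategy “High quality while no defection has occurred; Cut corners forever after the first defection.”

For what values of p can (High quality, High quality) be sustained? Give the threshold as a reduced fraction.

31/82

Expected cooperation value is 87 + p·87 + p²·87 + … = 87/(1−p); deviation gives 118 + p·36/(1−p).
87 ≥ 118(1−p) + 36p ⇒ 82p ≥ 31 ⇒ p ≥ 31/82.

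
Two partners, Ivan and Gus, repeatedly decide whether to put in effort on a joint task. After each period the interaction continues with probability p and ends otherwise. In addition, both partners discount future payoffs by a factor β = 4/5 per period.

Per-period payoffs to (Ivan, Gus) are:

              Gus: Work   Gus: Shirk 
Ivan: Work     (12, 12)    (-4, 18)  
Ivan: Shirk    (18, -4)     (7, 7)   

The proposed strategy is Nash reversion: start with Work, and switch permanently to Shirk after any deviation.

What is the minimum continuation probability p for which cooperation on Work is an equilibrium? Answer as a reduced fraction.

15/22

With continuation probability p and discount β, the effective per-period discount factor is βp.
Grim-trigger IC: βp ≥ (18−12)/(18−7) = 6/11.
So p ≥ (6/11)/(4/5) = 15/22.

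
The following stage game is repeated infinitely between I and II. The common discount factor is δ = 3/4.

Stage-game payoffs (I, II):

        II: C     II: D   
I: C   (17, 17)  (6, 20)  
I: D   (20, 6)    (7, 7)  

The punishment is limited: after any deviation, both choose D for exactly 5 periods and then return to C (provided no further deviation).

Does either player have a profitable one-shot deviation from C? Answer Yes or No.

No

Comparing payoff streams over the 6 periods until play realigns: cooperate → 17(1+δ+…+δ^5); deviate → 20 + 7(δ+…+δ^5).
Cooperation is sustained iff (17−7)(δ+…+δ^5) ≥ 20−17.
δ+…+δ^5 = 3/4·(1−(3/4)^5)/(1−3/4) = 2.2881, and (20−17)/(17−7) = 0.3000.
2.2881 ≥ 0.3000, so cooperation is sustainable.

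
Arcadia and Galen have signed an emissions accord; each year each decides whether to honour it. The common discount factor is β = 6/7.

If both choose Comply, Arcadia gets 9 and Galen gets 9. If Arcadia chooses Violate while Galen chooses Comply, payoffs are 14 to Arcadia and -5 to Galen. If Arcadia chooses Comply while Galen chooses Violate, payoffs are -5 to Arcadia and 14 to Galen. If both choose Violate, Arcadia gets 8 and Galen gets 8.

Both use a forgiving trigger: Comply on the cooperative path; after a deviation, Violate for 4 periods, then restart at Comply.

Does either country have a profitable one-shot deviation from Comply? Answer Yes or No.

Yes

Comparing payoff streams over the 5 periods until play realigns: cooperate → 9(1+β+…+β^4); deviate → 14 + 8(β+…+β^4).
Cooperation is sustained iff (9−8)(β+…+β^4) ≥ 14−9.
β+…+β^4 = 6/7·(1−(6/7)^4)/(1−6/7) = 2.7613, and (14−9)/(9−8) = 5.0000.
2.7613 < 5.0000, so cooperation is not sustainable.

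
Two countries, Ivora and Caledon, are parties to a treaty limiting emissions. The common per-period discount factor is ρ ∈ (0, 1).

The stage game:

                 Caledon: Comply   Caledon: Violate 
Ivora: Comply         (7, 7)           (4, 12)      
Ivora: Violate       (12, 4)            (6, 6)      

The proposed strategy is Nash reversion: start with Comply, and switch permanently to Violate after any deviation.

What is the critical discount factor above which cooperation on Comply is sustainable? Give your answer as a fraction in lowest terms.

One-period gain from deviating is 12 − 7 = 5. The loss is 7 − 6 = 1 in every subsequent period, with present value 1·ρ/(1−ρ).
Deviation is unprofitable when 1·ρ/(1−ρ) ≥ 5, i.e. ρ/(1−ρ) ≥ 5.
Equivalently ρ ≥ 5/(5+1) = 5/6.

5/6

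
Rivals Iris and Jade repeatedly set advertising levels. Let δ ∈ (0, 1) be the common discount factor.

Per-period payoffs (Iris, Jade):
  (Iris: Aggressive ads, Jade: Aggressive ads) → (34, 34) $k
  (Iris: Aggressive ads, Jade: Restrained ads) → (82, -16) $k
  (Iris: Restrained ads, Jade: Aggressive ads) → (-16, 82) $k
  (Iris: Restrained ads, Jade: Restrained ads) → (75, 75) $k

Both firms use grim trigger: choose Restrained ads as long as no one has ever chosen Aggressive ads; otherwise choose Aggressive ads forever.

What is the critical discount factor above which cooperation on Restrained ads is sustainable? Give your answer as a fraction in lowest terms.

7/48

75/(1−δ) ≥ 82 + 34δ/(1−δ)
75 ≥ 82 − 48δ
δ ≥ 7/48.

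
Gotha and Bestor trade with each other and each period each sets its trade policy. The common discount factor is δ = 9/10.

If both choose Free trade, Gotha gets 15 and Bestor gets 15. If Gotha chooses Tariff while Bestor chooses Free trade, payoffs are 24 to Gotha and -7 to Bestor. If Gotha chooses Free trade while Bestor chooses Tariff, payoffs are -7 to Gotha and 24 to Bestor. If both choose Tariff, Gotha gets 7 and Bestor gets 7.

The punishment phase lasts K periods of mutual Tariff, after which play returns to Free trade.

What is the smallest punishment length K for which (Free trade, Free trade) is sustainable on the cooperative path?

2

Need Σ_{k=1}^{K} δ^k ≥ (24−15)/(15−7) = 1.1250 at δ = 9/10.
At K = 1 the sum is 0.9000 < 1.1250; at K = 2 it is 1.7100 ≥ 1.1250.
So the minimum punishment length is K = 2.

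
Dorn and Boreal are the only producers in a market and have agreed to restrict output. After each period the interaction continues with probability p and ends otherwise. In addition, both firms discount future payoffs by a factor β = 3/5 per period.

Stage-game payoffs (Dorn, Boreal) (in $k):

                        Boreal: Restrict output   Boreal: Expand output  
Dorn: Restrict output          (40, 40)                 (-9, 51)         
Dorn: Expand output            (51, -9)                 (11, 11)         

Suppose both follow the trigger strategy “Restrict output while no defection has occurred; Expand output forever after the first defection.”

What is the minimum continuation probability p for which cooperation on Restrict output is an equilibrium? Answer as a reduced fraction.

11/24

Expected continuation weight on next period's payoff is β·p = 3/5·p, which plays the role of the discount factor.
Cooperation requires 3/5·p ≥ (51−40)/(51−11) = 11/40, hence p ≥ 11/24.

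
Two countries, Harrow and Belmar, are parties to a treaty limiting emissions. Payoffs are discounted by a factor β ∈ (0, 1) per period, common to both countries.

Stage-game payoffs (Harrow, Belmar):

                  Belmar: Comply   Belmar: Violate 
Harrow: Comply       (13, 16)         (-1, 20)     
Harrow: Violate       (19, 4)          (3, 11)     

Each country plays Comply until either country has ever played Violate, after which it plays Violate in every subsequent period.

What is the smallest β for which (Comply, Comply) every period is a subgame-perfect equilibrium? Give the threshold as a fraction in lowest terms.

For Harrow: deviation gain 19−13 = 6, per-period punishment loss 13−3 = 10. IC gives β ≥ 6/16 = 3/8.
For Belmar: gain 4, loss 5 per period, so β ≥ 4/9.
The tighter constraint is Belmar's, so cooperation needs β ≥ 4/9.

4/9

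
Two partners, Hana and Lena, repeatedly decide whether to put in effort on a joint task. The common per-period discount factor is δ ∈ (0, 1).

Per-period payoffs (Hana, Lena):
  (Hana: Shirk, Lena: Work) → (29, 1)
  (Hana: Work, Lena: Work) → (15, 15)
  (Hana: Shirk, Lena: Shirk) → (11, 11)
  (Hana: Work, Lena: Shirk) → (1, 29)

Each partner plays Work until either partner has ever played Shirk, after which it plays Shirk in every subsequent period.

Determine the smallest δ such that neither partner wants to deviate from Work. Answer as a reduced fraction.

Under grim trigger the critical discount factor is (T−C)/(T−P) with T = 29, C = 15, P = 11.
δ* = (29−15)/(29−11) = 14/18 = 7/9.

7/9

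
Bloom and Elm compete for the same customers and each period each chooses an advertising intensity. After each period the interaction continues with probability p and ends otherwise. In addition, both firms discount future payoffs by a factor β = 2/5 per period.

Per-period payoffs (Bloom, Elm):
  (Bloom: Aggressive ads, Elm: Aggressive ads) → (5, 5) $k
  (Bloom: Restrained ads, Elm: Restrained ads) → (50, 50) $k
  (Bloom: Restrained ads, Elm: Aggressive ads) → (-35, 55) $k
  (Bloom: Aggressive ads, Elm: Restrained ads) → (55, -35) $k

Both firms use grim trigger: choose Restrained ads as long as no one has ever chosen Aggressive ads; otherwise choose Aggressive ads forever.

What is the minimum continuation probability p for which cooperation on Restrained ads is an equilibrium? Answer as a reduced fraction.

Expected continuation weight on next period's payoff is β·p = 2/5·p, which plays the role of the discount factor.
Cooperation requires 2/5·p ≥ (55−50)/(55−5) = 1/10, hence p ≥ 1/4.

1/4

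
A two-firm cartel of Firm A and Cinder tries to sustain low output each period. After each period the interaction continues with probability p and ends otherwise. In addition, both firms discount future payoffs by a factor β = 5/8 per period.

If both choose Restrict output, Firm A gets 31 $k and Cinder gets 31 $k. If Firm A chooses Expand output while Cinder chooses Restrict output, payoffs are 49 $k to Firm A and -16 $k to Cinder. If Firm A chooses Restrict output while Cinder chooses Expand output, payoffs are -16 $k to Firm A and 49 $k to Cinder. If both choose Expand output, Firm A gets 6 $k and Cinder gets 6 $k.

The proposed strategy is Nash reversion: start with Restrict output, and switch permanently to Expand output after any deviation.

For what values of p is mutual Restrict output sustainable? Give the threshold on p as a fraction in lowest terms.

144/215

With continuation probability p and discount β, the effective per-period discount factor is βp.
Grim-trigger IC: βp ≥ (49−31)/(49−6) = 18/43.
So p ≥ (18/43)/(5/8) = 144/215.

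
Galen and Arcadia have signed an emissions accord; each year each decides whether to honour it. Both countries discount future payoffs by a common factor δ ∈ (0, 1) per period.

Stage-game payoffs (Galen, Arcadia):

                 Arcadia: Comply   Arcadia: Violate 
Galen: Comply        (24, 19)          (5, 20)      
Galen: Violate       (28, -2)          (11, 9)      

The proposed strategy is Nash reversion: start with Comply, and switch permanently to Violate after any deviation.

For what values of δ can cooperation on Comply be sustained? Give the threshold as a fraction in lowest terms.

Galen's threshold: (28−24)/(28−11) = 4/17.
Arcadia's threshold: (20−19)/(20−9) = 1/11.
4/17 > 1/11, so Galen binds and δ* = 4/17.

4/17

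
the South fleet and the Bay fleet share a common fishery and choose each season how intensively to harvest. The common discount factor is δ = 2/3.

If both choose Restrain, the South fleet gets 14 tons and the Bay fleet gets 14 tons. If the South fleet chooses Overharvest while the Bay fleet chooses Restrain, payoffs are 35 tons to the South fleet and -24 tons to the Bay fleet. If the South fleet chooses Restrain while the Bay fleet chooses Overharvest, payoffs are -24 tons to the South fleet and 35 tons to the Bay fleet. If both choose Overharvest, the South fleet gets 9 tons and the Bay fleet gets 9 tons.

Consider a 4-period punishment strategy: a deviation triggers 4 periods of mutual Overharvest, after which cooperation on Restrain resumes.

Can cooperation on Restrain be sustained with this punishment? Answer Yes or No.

No

Comparing payoff streams over the 5 periods until play realigns: cooperate → 14(1+δ+…+δ^4); deviate → 35 + 9(δ+…+δ^4).
Cooperation is sustained iff (14−9)(δ+…+δ^4) ≥ 35−14.
δ+…+δ^4 = 2/3·(1−(2/3)^4)/(1−2/3) = 1.6049, and (35−14)/(14−9) = 4.2000.
1.6049 < 4.2000, so cooperation is not sustainable.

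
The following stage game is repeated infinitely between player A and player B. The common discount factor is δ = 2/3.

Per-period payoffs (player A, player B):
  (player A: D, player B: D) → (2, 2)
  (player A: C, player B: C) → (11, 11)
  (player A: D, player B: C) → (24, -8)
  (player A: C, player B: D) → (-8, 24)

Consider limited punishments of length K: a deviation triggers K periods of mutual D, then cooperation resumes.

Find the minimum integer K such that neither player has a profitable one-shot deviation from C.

4

No profitable deviation requires (11−2)(δ+…+δ^K) ≥ 24−11, i.e. δ+…+δ^K ≥ 13/9 ≈ 1.4444.
With δ = 2/3, the partial sums are K=1: 0.6667, K=2: 1.1111, K=3: 1.4074, K=4: 1.6049.
K = 4 is the first length at which the sum reaches 1.4444.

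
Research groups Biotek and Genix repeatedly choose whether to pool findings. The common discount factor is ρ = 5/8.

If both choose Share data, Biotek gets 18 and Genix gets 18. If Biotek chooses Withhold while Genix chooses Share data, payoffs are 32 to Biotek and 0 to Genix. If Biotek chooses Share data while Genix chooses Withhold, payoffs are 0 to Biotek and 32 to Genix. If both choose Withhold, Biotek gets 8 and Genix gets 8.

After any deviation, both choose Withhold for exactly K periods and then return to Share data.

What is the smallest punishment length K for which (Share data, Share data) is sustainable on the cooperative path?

4

No profitable deviation requires (18−8)(ρ+…+ρ^K) ≥ 32−18, i.e. ρ+…+ρ^K ≥ 7/5 ≈ 1.4000.
With ρ = 5/8, the partial sums are K=1: 0.6250, K=2: 1.0156, K=3: 1.2598, K=4: 1.4124.
K = 4 is the first length at which the sum reaches 1.4000.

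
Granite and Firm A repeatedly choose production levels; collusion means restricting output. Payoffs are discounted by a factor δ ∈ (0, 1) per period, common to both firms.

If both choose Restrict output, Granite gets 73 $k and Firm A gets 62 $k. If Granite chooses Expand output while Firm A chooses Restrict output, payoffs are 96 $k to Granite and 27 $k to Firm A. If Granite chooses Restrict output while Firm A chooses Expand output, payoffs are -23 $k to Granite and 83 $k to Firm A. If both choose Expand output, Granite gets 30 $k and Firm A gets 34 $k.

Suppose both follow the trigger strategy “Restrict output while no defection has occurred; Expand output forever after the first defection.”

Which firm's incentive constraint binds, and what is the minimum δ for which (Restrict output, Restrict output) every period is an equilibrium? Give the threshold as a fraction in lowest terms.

Granite's threshold: (96−73)/(96−30) = 23/66.
Firm A's threshold: (83−62)/(83−34) = 3/7.
23/66 < 3/7, so Firm A binds and δ* = 3/7.

Firm A; δ ≥ 3/7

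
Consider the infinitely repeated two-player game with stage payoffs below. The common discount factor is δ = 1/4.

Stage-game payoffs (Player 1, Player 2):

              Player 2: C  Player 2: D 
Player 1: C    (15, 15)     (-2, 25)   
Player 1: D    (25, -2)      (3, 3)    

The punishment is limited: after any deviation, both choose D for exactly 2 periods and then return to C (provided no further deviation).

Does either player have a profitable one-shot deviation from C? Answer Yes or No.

A one-shot deviation gives 25 now, then 3 for 2 periods, then back to 15.
Gain from deviating: (25−15) today; loss: (15−3) in each of the next 2 periods.
No-deviation condition: (15−3)(δ+…+δ^2) ≥ 25−15, i.e. δ+…+δ^2 ≥ 5/6.
At δ = 1/4: δ+…+δ^2 = 0.3125 < 0.8333.
So cooperation is not sustainable.

Yes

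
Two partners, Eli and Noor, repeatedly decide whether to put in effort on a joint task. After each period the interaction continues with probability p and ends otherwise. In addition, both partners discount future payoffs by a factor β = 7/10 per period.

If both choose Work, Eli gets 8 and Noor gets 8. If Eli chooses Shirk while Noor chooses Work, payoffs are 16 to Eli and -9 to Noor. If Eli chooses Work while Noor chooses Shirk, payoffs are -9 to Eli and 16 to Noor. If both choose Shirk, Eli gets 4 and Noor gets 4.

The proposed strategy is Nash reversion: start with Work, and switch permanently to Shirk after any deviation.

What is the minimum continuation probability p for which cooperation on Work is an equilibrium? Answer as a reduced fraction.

20/21

With continuation probability p and discount β, the effective per-period discount factor is βp.
Grim-trigger IC: βp ≥ (16−8)/(16−4) = 2/3.
So p ≥ (2/3)/(7/10) = 20/21.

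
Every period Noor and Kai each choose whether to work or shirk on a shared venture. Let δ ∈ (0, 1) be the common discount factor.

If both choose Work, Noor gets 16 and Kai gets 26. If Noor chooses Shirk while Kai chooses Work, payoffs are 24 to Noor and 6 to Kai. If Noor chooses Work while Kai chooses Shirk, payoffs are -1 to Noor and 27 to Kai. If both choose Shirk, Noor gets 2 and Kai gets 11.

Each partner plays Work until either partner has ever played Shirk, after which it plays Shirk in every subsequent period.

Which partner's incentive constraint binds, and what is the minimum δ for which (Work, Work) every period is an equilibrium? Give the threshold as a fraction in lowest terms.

Noor's threshold: (24−16)/(24−2) = 4/11.
Kai's threshold: (27−26)/(27−11) = 1/16.
4/11 > 1/16, so Noor binds and δ* = 4/11.

Noor; δ ≥ 4/11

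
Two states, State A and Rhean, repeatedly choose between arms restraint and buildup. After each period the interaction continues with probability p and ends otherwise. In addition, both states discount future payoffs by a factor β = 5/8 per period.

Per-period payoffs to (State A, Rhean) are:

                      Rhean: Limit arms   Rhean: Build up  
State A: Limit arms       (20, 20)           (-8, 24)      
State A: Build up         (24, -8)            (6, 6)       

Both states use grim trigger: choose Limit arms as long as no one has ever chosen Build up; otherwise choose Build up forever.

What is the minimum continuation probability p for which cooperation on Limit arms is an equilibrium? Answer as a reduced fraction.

16/45

With continuation probability p and discount β, the effective per-period discount factor is βp.
Grim-trigger IC: βp ≥ (24−20)/(24−6) = 2/9.
So p ≥ (2/9)/(5/8) = 16/45.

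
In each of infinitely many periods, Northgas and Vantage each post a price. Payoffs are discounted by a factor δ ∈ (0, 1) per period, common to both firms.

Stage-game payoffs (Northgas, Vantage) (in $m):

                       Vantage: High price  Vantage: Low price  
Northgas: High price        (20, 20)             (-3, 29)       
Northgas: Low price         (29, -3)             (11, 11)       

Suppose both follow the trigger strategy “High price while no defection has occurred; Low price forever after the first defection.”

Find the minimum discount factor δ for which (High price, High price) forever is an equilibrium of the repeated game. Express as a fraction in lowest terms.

Cooperation forever yields 20 each period: 20/(1−δ).
Deviating yields 29 once, then 11 forever: 29 + 11δ/(1−δ).
No profitable deviation requires 20/(1−δ) ≥ 29 + 11δ/(1−δ).
Multiplying by (1−δ): 20 ≥ 29(1−δ) + 11δ = 29 − 18δ.
So 18δ ≥ 9, i.e. δ ≥ 9/18 = 1/2.

1/2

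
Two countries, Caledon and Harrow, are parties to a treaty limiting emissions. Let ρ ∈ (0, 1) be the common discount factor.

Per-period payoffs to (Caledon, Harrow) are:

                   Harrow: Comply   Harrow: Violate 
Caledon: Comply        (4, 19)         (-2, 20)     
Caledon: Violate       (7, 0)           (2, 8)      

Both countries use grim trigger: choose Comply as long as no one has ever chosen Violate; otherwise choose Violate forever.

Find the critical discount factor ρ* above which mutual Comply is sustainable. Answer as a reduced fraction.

Caledon: cooperation gives 4 each period; deviation gives 7 once then 2 forever.
  4/(1−ρ) ≥ 7 + 2ρ/(1−ρ) ⇒ ρ ≥ 3/5.
Harrow: cooperation gives 19 each period; deviation gives 20 once then 8 forever.
  ρ ≥ 1/12.
Both must hold, so the binding constraint is Caledon's: ρ ≥ 3/5.

3/5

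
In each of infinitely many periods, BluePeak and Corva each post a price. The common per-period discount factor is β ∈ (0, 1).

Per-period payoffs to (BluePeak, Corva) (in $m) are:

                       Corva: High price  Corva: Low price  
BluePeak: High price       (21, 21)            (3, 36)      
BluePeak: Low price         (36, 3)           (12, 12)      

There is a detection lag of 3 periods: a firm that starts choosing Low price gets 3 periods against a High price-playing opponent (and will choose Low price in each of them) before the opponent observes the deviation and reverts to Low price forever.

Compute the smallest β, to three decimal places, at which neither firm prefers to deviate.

0.855

The best deviation is to choose Low price for all 3 undetected periods, earning 36 each, then 12 forever once detected.
Deviation value: 36(1−β^3)/(1−β) + 12β^3/(1−β); cooperation value: 21/(1−β).
IC: 21 ≥ 36(1−β^3) + 12β^3 = 36 − 24β^3.
So β^3 ≥ 15/24 = 5/8, giving β ≥ (5/8)^(1/3) ≈ 0.855.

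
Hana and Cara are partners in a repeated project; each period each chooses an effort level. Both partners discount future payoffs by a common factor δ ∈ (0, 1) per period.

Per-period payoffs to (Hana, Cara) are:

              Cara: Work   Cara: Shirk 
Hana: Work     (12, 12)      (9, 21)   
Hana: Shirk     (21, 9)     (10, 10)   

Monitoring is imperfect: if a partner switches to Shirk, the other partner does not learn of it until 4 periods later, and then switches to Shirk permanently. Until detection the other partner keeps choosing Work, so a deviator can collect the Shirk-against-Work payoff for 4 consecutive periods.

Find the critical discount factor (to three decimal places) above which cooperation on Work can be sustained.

A deviator earns 21 for 4 periods, then 10 forever; cooperating earns 12 forever. Multiplying the IC by (1−δ):
12 ≥ 21(1−δ^4) + 10δ^4, so 11·δ^4 ≥ 9 and δ^4 ≥ 9/11.
δ ≥ (9/11)^(1/4) ≈ 0.951.

0.951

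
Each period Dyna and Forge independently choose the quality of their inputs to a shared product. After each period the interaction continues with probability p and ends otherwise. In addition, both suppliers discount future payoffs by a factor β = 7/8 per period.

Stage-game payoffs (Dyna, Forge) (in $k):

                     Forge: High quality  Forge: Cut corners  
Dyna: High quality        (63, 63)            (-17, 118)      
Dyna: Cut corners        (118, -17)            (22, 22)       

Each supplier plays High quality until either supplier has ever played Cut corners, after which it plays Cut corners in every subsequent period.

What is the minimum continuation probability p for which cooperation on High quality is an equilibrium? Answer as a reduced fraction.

With continuation probability p and discount β, the effective per-period discount factor is βp.
Grim-trigger IC: βp ≥ (118−63)/(118−22) = 55/96.
So p ≥ (55/96)/(7/8) = 55/84.

55/84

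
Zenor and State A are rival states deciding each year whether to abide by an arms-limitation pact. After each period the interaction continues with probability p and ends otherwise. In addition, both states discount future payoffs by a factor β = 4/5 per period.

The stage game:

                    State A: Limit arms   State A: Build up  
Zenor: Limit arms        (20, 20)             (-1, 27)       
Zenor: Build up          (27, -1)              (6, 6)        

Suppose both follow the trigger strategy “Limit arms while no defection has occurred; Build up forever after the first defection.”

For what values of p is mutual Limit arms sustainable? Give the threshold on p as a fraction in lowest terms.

5/12

With continuation probability p and discount β, the effective per-period discount factor is βp.
Grim-trigger IC: βp ≥ (27−20)/(27−6) = 1/3.
So p ≥ (1/3)/(4/5) = 5/12.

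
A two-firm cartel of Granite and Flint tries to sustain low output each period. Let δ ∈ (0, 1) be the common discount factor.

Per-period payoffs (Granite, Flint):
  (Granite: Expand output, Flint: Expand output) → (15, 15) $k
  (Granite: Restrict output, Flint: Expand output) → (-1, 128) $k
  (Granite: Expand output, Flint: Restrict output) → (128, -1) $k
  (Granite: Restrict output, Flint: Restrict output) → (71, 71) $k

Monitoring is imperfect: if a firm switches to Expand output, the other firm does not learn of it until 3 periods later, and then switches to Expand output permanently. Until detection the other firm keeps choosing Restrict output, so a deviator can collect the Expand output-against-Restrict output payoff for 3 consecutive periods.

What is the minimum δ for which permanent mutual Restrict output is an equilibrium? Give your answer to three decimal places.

0.796

Deviating for the 3 undetected periods gains 128−71 = 57 per period over cooperation, then loses 71−15 = 56 per period forever once punishment starts.
Gain: 57(1 + δ + … + δ^2); loss: 56·δ^3/(1−δ).
No profitable deviation ⇔ 57(1−δ^3) ≤ 56·δ^3, i.e. δ^3 ≥ 57/(57+56) = 57/113.
Hence δ ≥ (57/113)^(1/3) ≈ 0.796.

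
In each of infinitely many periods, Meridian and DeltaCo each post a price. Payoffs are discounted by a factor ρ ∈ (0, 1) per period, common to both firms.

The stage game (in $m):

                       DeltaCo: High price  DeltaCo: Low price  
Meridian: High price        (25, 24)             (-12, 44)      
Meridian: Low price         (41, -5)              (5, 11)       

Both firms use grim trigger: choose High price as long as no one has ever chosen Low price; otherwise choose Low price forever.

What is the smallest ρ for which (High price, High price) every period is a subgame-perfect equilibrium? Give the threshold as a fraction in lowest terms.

For Meridian: deviation gain 41−25 = 16, per-period punishment loss 25−5 = 20. IC gives ρ ≥ 16/36 = 4/9.
For DeltaCo: gain 20, loss 13 per period, so ρ ≥ 20/33.
The tighter constraint is DeltaCo's, so cooperation needs ρ ≥ 20/33.

20/33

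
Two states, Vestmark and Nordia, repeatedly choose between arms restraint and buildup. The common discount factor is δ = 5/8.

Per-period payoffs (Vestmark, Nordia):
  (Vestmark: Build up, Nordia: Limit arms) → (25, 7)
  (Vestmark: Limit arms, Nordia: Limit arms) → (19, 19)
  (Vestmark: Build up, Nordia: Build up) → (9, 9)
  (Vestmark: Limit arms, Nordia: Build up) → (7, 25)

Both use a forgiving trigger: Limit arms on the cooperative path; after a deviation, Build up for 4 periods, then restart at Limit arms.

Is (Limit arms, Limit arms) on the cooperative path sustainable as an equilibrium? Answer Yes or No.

Yes

A one-shot deviation gives 25 now, then 9 for 4 periods, then back to 19.
Gain from deviating: (25−19) today; loss: (19−9) in each of the next 4 periods.
No-deviation condition: (19−9)(δ+…+δ^4) ≥ 25−19, i.e. δ+…+δ^4 ≥ 3/5.
At δ = 5/8: δ+…+δ^4 = 1.4124 ≥ 0.6000.
So cooperation is sustainable.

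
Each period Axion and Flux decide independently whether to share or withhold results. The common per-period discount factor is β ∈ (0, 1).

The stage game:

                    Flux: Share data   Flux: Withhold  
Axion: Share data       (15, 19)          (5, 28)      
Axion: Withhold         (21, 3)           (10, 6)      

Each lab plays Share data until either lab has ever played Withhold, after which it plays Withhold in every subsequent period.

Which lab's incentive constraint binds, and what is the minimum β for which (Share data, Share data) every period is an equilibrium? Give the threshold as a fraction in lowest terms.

Axion; β ≥ 6/11

Axion: cooperation gives 15 each period; deviation gives 21 once then 10 forever.
  15/(1−β) ≥ 21 + 10β/(1−β) ⇒ β ≥ 6/11.
Flux: cooperation gives 19 each period; deviation gives 28 once then 6 forever.
  β ≥ 9/22.
Both must hold, so the binding constraint is Axion's: β ≥ 6/11.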